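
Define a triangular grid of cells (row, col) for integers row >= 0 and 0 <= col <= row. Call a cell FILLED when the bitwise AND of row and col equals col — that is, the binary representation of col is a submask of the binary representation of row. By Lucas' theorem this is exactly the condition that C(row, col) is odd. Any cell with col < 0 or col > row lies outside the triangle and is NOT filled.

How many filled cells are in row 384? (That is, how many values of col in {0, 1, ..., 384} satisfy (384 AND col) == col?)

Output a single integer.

384 in binary = 110000000
popcount(384) = number of 1-bits in 110000000 = 2
A col c satisfies (384 AND c) == c iff every set bit of c is also set in 384; each of the 2 set bits of 384 can independently be on or off in c.
count = 2^2 = 4

Answer: 4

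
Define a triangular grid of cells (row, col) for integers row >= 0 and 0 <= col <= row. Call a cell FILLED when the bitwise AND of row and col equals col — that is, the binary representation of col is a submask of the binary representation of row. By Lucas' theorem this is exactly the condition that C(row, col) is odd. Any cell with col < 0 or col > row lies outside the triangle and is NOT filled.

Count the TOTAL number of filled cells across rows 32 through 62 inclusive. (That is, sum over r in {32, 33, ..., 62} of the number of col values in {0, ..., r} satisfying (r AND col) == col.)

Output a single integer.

Answer: 422

Derivation:
r32=100000 pc1: +2 =2
r33=100001 pc2: +4 =6
r34=100010 pc2: +4 =10
r35=100011 pc3: +8 =18
r36=100100 pc2: +4 =22
r37=100101 pc3: +8 =30
r38=100110 pc3: +8 =38
r39=100111 pc4: +16 =54
r40=101000 pc2: +4 =58
r41=101001 pc3: +8 =66
r42=101010 pc3: +8 =74
r43=101011 pc4: +16 =90
r44=101100 pc3: +8 =98
r45=101101 pc4: +16 =114
r46=101110 pc4: +16 =130
r47=101111 pc5: +32 =162
r48=110000 pc2: +4 =166
r49=110001 pc3: +8 =174
r50=110010 pc3: +8 =182
r51=110011 pc4: +16 =198
r52=110100 pc3: +8 =206
r53=110101 pc4: +16 =222
r54=110110 pc4: +16 =238
r55=110111 pc5: +32 =270
r56=111000 pc3: +8 =278
r57=111001 pc4: +16 =294
r58=111010 pc4: +16 =310
r59=111011 pc5: +32 =342
r60=111100 pc4: +16 =358
r61=111101 pc5: +32 =390
r62=111110 pc5: +32 =422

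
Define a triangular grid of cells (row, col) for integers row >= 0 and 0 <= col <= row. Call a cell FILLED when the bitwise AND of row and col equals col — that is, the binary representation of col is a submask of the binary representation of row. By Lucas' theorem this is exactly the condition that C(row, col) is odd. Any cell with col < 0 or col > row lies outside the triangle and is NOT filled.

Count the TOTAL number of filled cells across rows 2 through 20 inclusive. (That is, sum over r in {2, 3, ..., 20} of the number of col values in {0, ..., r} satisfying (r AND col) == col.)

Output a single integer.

r2=10 pc1: +2 =2
r3=11 pc2: +4 =6
r4=100 pc1: +2 =8
r5=101 pc2: +4 =12
r6=110 pc2: +4 =16
r7=111 pc3: +8 =24
r8=1000 pc1: +2 =26
r9=1001 pc2: +4 =30
r10=1010 pc2: +4 =34
r11=1011 pc3: +8 =42
r12=1100 pc2: +4 =46
r13=1101 pc3: +8 =54
r14=1110 pc3: +8 =62
r15=1111 pc4: +16 =78
r16=10000 pc1: +2 =80
r17=10001 pc2: +4 =84
r18=10010 pc2: +4 =88
r19=10011 pc3: +8 =96
r20=10100 pc2: +4 =100

Answer: 100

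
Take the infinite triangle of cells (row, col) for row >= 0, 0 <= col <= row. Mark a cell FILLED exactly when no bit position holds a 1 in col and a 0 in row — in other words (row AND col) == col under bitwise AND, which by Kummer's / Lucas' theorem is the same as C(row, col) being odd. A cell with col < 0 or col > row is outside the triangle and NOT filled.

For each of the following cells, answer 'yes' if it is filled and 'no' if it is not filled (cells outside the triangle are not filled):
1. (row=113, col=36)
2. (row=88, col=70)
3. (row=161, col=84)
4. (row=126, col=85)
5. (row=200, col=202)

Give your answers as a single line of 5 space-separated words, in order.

Answer: no no no no no

Derivation:
(113,36): row=0b1110001, col=0b100100, row AND col = 0b100000 = 32; 32 != 36 -> empty
(88,70): row=0b1011000, col=0b1000110, row AND col = 0b1000000 = 64; 64 != 70 -> empty
(161,84): row=0b10100001, col=0b1010100, row AND col = 0b0 = 0; 0 != 84 -> empty
(126,85): row=0b1111110, col=0b1010101, row AND col = 0b1010100 = 84; 84 != 85 -> empty
(200,202): col outside [0, 200] -> not filled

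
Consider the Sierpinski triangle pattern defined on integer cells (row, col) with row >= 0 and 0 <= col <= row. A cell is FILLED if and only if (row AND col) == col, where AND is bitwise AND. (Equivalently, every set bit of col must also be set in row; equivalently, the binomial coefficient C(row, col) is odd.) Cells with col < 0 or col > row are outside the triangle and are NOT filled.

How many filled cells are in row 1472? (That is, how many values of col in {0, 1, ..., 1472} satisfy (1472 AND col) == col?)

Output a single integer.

1472 in binary = 10111000000
popcount(1472) = number of 1-bits in 10111000000 = 4
A col c satisfies (1472 AND c) == c iff every set bit of c is also set in 1472; each of the 4 set bits of 1472 can independently be on or off in c.
count = 2^4 = 16

Answer: 16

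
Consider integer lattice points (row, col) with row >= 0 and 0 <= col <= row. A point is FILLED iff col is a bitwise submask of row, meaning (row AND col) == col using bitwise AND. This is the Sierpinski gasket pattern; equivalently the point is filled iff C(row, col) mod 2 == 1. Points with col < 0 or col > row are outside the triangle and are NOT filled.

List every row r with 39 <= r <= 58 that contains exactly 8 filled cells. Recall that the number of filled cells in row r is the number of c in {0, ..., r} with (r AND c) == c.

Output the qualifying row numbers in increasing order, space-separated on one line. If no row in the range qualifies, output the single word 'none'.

Answer: 41 42 44 49 50 52 56

Derivation:
Row r has 2^popcount(r) filled cells, so we need popcount(r) = log2(8) = 3.
Scan r = 39..58 and keep those with exactly 3 one-bits:
r=39=100111 popcount=4 -> skip
r=40=101000 popcount=2 -> skip
r=41=101001 popcount=3 -> KEEP
r=42=101010 popcount=3 -> KEEP
r=43=101011 popcount=4 -> skip
r=44=101100 popcount=3 -> KEEP
r=45=101101 popcount=4 -> skip
r=46=101110 popcount=4 -> skip
r=47=101111 popcount=5 -> skip
r=48=110000 popcount=2 -> skip
r=49=110001 popcount=3 -> KEEP
r=50=110010 popcount=3 -> KEEP
r=51=110011 popcount=4 -> skip
r=52=110100 popcount=3 -> KEEP
r=53=110101 popcount=4 -> skip
r=54=110110 popcount=4 -> skip
r=55=110111 popcount=5 -> skip
r=56=111000 popcount=3 -> KEEP
r=57=111001 popcount=4 -> skip
r=58=111010 popcount=4 -> skip
Kept rows: 41 42 44 49 50 52 56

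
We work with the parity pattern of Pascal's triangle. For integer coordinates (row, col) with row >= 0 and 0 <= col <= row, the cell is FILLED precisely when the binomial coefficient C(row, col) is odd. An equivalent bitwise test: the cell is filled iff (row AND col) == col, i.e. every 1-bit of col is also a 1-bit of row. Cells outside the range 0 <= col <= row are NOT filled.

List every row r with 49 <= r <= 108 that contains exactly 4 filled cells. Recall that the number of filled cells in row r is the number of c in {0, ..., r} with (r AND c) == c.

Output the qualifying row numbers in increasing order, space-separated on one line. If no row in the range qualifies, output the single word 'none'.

Answer: 65 66 68 72 80 96

Derivation:
Row r has 2^popcount(r) filled cells, so we need popcount(r) = log2(4) = 2.
Scan r = 49..108 and keep those with exactly 2 one-bits:
r=49=110001 popcount=3 -> skip
r=50=110010 popcount=3 -> skip
r=51=110011 popcount=4 -> skip
r=52=110100 popcount=3 -> skip
r=53=110101 popcount=4 -> skip
r=54=110110 popcount=4 -> skip
r=55=110111 popcount=5 -> skip
r=56=111000 popcount=3 -> skip
r=57=111001 popcount=4 -> skip
r=58=111010 popcount=4 -> skip
r=59=111011 popcount=5 -> skip
r=60=111100 popcount=4 -> skip
r=61=111101 popcount=5 -> skip
r=62=111110 popcount=5 -> skip
r=63=111111 popcount=6 -> skip
r=64=1000000 popcount=1 -> skip
r=65=1000001 popcount=2 -> KEEP
r=66=1000010 popcount=2 -> KEEP
r=67=1000011 popcount=3 -> skip
r=68=1000100 popcount=2 -> KEEP
r=69=1000101 popcount=3 -> skip
r=70=1000110 popcount=3 -> skip
r=71=1000111 popcount=4 -> skip
r=72=1001000 popcount=2 -> KEEP
r=73=1001001 popcount=3 -> skip
r=74=1001010 popcount=3 -> skip
r=75=1001011 popcount=4 -> skip
r=76=1001100 popcount=3 -> skip
r=77=1001101 popcount=4 -> skip
r=78=1001110 popcount=4 -> skip
r=79=1001111 popcount=5 -> skip
r=80=1010000 popcount=2 -> KEEP
r=81=1010001 popcount=3 -> skip
r=82=1010010 popcount=3 -> skip
r=83=1010011 popcount=4 -> skip
r=84=1010100 popcount=3 -> skip
r=85=1010101 popcount=4 -> skip
r=86=1010110 popcount=4 -> skip
r=87=1010111 popcount=5 -> skip
r=88=1011000 popcount=3 -> skip
r=89=1011001 popcount=4 -> skip
r=90=1011010 popcount=4 -> skip
r=91=1011011 popcount=5 -> skip
r=92=1011100 popcount=4 -> skip
r=93=1011101 popcount=5 -> skip
r=94=1011110 popcount=5 -> skip
r=95=1011111 popcount=6 -> skip
r=96=1100000 popcount=2 -> KEEP
r=97=1100001 popcount=3 -> skip
r=98=1100010 popcount=3 -> skip
r=99=1100011 popcount=4 -> skip
r=100=1100100 popcount=3 -> skip
r=101=1100101 popcount=4 -> skip
r=102=1100110 popcount=4 -> skip
r=103=1100111 popcount=5 -> skip
r=104=1101000 popcount=3 -> skip
r=105=1101001 popcount=4 -> skip
r=106=1101010 popcount=4 -> skip
r=107=1101011 popcount=5 -> skip
r=108=1101100 popcount=4 -> skip
Kept rows: 65 66 68 72 80 96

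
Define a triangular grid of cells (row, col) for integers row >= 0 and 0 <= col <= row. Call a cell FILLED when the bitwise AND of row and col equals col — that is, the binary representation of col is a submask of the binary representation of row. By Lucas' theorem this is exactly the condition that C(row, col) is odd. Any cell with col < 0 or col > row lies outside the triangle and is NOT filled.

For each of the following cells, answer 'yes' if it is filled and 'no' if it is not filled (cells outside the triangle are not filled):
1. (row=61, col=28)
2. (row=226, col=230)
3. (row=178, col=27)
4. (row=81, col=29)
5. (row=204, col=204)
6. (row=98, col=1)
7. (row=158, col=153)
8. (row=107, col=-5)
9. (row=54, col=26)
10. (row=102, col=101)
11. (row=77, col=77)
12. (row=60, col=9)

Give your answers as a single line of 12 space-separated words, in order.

(61,28): row=0b111101, col=0b11100, row AND col = 0b11100 = 28; 28 == 28 -> filled
(226,230): col outside [0, 226] -> not filled
(178,27): row=0b10110010, col=0b11011, row AND col = 0b10010 = 18; 18 != 27 -> empty
(81,29): row=0b1010001, col=0b11101, row AND col = 0b10001 = 17; 17 != 29 -> empty
(204,204): row=0b11001100, col=0b11001100, row AND col = 0b11001100 = 204; 204 == 204 -> filled
(98,1): row=0b1100010, col=0b1, row AND col = 0b0 = 0; 0 != 1 -> empty
(158,153): row=0b10011110, col=0b10011001, row AND col = 0b10011000 = 152; 152 != 153 -> empty
(107,-5): col outside [0, 107] -> not filled
(54,26): row=0b110110, col=0b11010, row AND col = 0b10010 = 18; 18 != 26 -> empty
(102,101): row=0b1100110, col=0b1100101, row AND col = 0b1100100 = 100; 100 != 101 -> empty
(77,77): row=0b1001101, col=0b1001101, row AND col = 0b1001101 = 77; 77 == 77 -> filled
(60,9): row=0b111100, col=0b1001, row AND col = 0b1000 = 8; 8 != 9 -> empty

Answer: yes no no no yes no no no no no yes no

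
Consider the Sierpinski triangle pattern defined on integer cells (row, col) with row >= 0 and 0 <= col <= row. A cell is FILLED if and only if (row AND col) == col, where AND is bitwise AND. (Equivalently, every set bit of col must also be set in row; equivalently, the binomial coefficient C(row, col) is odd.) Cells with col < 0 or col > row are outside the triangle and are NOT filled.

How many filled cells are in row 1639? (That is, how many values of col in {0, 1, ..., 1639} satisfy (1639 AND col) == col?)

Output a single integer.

Answer: 128

Derivation:
1639 in binary = 11001100111
popcount(1639) = number of 1-bits in 11001100111 = 7
A col c satisfies (1639 AND c) == c iff every set bit of c is also set in 1639; each of the 7 set bits of 1639 can independently be on or off in c.
count = 2^7 = 128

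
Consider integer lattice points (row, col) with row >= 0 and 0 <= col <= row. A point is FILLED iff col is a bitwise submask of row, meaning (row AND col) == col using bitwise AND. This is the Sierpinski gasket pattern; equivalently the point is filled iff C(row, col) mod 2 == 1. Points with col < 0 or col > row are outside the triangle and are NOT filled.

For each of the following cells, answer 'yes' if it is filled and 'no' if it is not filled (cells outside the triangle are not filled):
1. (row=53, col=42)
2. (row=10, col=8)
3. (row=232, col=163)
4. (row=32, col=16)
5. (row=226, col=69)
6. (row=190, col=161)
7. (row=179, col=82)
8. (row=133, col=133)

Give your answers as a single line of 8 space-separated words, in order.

(53,42): row=0b110101, col=0b101010, row AND col = 0b100000 = 32; 32 != 42 -> empty
(10,8): row=0b1010, col=0b1000, row AND col = 0b1000 = 8; 8 == 8 -> filled
(232,163): row=0b11101000, col=0b10100011, row AND col = 0b10100000 = 160; 160 != 163 -> empty
(32,16): row=0b100000, col=0b10000, row AND col = 0b0 = 0; 0 != 16 -> empty
(226,69): row=0b11100010, col=0b1000101, row AND col = 0b1000000 = 64; 64 != 69 -> empty
(190,161): row=0b10111110, col=0b10100001, row AND col = 0b10100000 = 160; 160 != 161 -> empty
(179,82): row=0b10110011, col=0b1010010, row AND col = 0b10010 = 18; 18 != 82 -> empty
(133,133): row=0b10000101, col=0b10000101, row AND col = 0b10000101 = 133; 133 == 133 -> filled

Answer: no yes no no no no no yes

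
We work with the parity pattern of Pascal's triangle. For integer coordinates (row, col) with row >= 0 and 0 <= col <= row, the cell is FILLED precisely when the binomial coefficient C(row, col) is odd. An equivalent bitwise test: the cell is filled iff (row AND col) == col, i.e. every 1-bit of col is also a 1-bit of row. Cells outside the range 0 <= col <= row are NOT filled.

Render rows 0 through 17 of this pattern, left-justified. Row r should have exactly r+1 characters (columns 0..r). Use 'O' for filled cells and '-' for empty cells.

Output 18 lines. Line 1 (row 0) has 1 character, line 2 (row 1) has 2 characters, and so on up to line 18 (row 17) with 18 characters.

r0=0: O
r1=1: OO
r2=10: O-O
r3=11: OOOO
r4=100: O---O
r5=101: OO--OO
r6=110: O-O-O-O
r7=111: OOOOOOOO
r8=1000: O-------O
r9=1001: OO------OO
r10=1010: O-O-----O-O
r11=1011: OOOO----OOOO
r12=1100: O---O---O---O
r13=1101: OO--OO--OO--OO
r14=1110: O-O-O-O-O-O-O-O
r15=1111: OOOOOOOOOOOOOOOO
r16=10000: O---------------O
r17=10001: OO--------------OO

Answer: O
OO
O-O
OOOO
O---O
OO--OO
O-O-O-O
OOOOOOOO
O-------O
OO------OO
O-O-----O-O
OOOO----OOOO
O---O---O---O
OO--OO--OO--OO
O-O-O-O-O-O-O-O
OOOOOOOOOOOOOOOO
O---------------O
OO--------------OO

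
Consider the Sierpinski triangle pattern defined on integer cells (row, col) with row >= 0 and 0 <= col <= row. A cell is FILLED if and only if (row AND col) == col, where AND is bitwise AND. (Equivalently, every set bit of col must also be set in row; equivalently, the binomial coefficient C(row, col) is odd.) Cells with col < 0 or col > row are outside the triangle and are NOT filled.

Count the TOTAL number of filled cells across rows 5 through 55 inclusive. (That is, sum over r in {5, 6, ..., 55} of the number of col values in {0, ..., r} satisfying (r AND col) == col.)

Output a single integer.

Answer: 502

Derivation:
r5=101 pc2: +4 =4
r6=110 pc2: +4 =8
r7=111 pc3: +8 =16
r8=1000 pc1: +2 =18
r9=1001 pc2: +4 =22
r10=1010 pc2: +4 =26
r11=1011 pc3: +8 =34
r12=1100 pc2: +4 =38
r13=1101 pc3: +8 =46
r14=1110 pc3: +8 =54
r15=1111 pc4: +16 =70
r16=10000 pc1: +2 =72
r17=10001 pc2: +4 =76
r18=10010 pc2: +4 =80
r19=10011 pc3: +8 =88
r20=10100 pc2: +4 =92
r21=10101 pc3: +8 =100
r22=10110 pc3: +8 =108
r23=10111 pc4: +16 =124
r24=11000 pc2: +4 =128
r25=11001 pc3: +8 =136
r26=11010 pc3: +8 =144
r27=11011 pc4: +16 =160
r28=11100 pc3: +8 =168
r29=11101 pc4: +16 =184
r30=11110 pc4: +16 =200
r31=11111 pc5: +32 =232
r32=100000 pc1: +2 =234
r33=100001 pc2: +4 =238
r34=100010 pc2: +4 =242
r35=100011 pc3: +8 =250
r36=100100 pc2: +4 =254
r37=100101 pc3: +8 =262
r38=100110 pc3: +8 =270
r39=100111 pc4: +16 =286
r40=101000 pc2: +4 =290
r41=101001 pc3: +8 =298
r42=101010 pc3: +8 =306
r43=101011 pc4: +16 =322
r44=101100 pc3: +8 =330
r45=101101 pc4: +16 =346
r46=101110 pc4: +16 =362
r47=101111 pc5: +32 =394
r48=110000 pc2: +4 =398
r49=110001 pc3: +8 =406
r50=110010 pc3: +8 =414
r51=110011 pc4: +16 =430
r52=110100 pc3: +8 =438
r53=110101 pc4: +16 =454
r54=110110 pc4: +16 =470
r55=110111 pc5: +32 =502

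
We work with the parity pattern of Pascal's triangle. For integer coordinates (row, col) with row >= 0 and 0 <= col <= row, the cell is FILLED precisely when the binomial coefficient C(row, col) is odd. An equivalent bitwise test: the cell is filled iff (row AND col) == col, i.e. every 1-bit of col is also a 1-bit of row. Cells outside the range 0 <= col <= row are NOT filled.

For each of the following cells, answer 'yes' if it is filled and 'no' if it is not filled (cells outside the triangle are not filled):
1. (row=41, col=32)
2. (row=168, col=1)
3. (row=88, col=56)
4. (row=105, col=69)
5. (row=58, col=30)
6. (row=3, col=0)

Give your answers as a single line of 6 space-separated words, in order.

Answer: yes no no no no yes

Derivation:
(41,32): row=0b101001, col=0b100000, row AND col = 0b100000 = 32; 32 == 32 -> filled
(168,1): row=0b10101000, col=0b1, row AND col = 0b0 = 0; 0 != 1 -> empty
(88,56): row=0b1011000, col=0b111000, row AND col = 0b11000 = 24; 24 != 56 -> empty
(105,69): row=0b1101001, col=0b1000101, row AND col = 0b1000001 = 65; 65 != 69 -> empty
(58,30): row=0b111010, col=0b11110, row AND col = 0b11010 = 26; 26 != 30 -> empty
(3,0): row=0b11, col=0b0, row AND col = 0b0 = 0; 0 == 0 -> filled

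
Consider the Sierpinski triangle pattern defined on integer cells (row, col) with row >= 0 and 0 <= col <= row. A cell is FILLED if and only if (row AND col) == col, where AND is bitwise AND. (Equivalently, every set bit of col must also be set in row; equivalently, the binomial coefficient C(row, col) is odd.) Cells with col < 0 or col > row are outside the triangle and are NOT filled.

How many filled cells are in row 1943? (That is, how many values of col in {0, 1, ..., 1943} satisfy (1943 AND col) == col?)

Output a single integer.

1943 in binary = 11110010111
popcount(1943) = number of 1-bits in 11110010111 = 8
A col c satisfies (1943 AND c) == c iff every set bit of c is also set in 1943; each of the 8 set bits of 1943 can independently be on or off in c.
count = 2^8 = 256

Answer: 256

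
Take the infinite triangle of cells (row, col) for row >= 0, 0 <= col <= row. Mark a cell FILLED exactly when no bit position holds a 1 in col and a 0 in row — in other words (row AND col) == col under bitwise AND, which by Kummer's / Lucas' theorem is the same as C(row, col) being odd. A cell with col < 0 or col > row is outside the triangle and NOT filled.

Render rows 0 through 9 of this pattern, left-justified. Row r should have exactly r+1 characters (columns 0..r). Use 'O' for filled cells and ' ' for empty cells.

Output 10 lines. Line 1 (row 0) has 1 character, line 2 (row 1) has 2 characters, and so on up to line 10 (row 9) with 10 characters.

Answer: O
OO
O O
OOOO
O   O
OO  OO
O O O O
OOOOOOOO
O       O
OO      OO

Derivation:
r0=0: O
r1=1: OO
r2=10: O O
r3=11: OOOO
r4=100: O   O
r5=101: OO  OO
r6=110: O O O O
r7=111: OOOOOOOO
r8=1000: O       O
r9=1001: OO      OO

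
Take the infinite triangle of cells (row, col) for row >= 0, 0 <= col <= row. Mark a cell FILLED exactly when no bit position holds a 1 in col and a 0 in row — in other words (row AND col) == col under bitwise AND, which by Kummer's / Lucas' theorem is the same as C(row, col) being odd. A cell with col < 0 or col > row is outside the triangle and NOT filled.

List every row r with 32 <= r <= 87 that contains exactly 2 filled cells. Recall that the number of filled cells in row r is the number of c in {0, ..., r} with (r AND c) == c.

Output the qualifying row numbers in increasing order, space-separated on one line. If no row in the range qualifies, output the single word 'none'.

Row r has 2^popcount(r) filled cells, so we need popcount(r) = log2(2) = 1.
Scan r = 32..87 and keep those with exactly 1 one-bits:
r=32=100000 popcount=1 -> KEEP
r=33=100001 popcount=2 -> skip
r=34=100010 popcount=2 -> skip
r=35=100011 popcount=3 -> skip
r=36=100100 popcount=2 -> skip
r=37=100101 popcount=3 -> skip
r=38=100110 popcount=3 -> skip
r=39=100111 popcount=4 -> skip
r=40=101000 popcount=2 -> skip
r=41=101001 popcount=3 -> skip
r=42=101010 popcount=3 -> skip
r=43=101011 popcount=4 -> skip
r=44=101100 popcount=3 -> skip
r=45=101101 popcount=4 -> skip
r=46=101110 popcount=4 -> skip
r=47=101111 popcount=5 -> skip
r=48=110000 popcount=2 -> skip
r=49=110001 popcount=3 -> skip
r=50=110010 popcount=3 -> skip
r=51=110011 popcount=4 -> skip
r=52=110100 popcount=3 -> skip
r=53=110101 popcount=4 -> skip
r=54=110110 popcount=4 -> skip
r=55=110111 popcount=5 -> skip
r=56=111000 popcount=3 -> skip
r=57=111001 popcount=4 -> skip
r=58=111010 popcount=4 -> skip
r=59=111011 popcount=5 -> skip
r=60=111100 popcount=4 -> skip
r=61=111101 popcount=5 -> skip
r=62=111110 popcount=5 -> skip
r=63=111111 popcount=6 -> skip
r=64=1000000 popcount=1 -> KEEP
r=65=1000001 popcount=2 -> skip
r=66=1000010 popcount=2 -> skip
r=67=1000011 popcount=3 -> skip
r=68=1000100 popcount=2 -> skip
r=69=1000101 popcount=3 -> skip
r=70=1000110 popcount=3 -> skip
r=71=1000111 popcount=4 -> skip
r=72=1001000 popcount=2 -> skip
r=73=1001001 popcount=3 -> skip
r=74=1001010 popcount=3 -> skip
r=75=1001011 popcount=4 -> skip
r=76=1001100 popcount=3 -> skip
r=77=1001101 popcount=4 -> skip
r=78=1001110 popcount=4 -> skip
r=79=1001111 popcount=5 -> skip
r=80=1010000 popcount=2 -> skip
r=81=1010001 popcount=3 -> skip
r=82=1010010 popcount=3 -> skip
r=83=1010011 popcount=4 -> skip
r=84=1010100 popcount=3 -> skip
r=85=1010101 popcount=4 -> skip
r=86=1010110 popcount=4 -> skip
r=87=1010111 popcount=5 -> skip
Kept rows: 32 64

Answer: 32 64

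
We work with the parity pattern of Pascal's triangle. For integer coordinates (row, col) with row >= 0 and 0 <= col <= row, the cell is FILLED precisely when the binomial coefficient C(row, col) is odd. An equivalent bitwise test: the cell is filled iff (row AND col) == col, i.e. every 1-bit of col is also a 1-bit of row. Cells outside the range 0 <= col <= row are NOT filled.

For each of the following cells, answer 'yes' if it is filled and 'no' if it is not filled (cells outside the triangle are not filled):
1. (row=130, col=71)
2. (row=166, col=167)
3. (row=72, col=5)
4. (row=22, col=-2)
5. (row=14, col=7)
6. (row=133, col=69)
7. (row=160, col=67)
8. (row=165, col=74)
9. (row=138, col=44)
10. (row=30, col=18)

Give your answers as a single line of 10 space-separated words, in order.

Answer: no no no no no no no no no yes

Derivation:
(130,71): row=0b10000010, col=0b1000111, row AND col = 0b10 = 2; 2 != 71 -> empty
(166,167): col outside [0, 166] -> not filled
(72,5): row=0b1001000, col=0b101, row AND col = 0b0 = 0; 0 != 5 -> empty
(22,-2): col outside [0, 22] -> not filled
(14,7): row=0b1110, col=0b111, row AND col = 0b110 = 6; 6 != 7 -> empty
(133,69): row=0b10000101, col=0b1000101, row AND col = 0b101 = 5; 5 != 69 -> empty
(160,67): row=0b10100000, col=0b1000011, row AND col = 0b0 = 0; 0 != 67 -> empty
(165,74): row=0b10100101, col=0b1001010, row AND col = 0b0 = 0; 0 != 74 -> empty
(138,44): row=0b10001010, col=0b101100, row AND col = 0b1000 = 8; 8 != 44 -> empty
(30,18): row=0b11110, col=0b10010, row AND col = 0b10010 = 18; 18 == 18 -> filled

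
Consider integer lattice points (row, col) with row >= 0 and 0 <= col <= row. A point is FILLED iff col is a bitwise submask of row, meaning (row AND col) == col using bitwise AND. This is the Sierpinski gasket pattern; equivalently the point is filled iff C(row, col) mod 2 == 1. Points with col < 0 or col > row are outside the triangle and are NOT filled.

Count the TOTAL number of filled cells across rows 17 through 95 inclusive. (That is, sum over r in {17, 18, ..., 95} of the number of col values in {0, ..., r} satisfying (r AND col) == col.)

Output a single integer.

Answer: 1132

Derivation:
r17=10001 pc2: +4 =4
r18=10010 pc2: +4 =8
r19=10011 pc3: +8 =16
r20=10100 pc2: +4 =20
r21=10101 pc3: +8 =28
r22=10110 pc3: +8 =36
r23=10111 pc4: +16 =52
r24=11000 pc2: +4 =56
r25=11001 pc3: +8 =64
r26=11010 pc3: +8 =72
r27=11011 pc4: +16 =88
r28=11100 pc3: +8 =96
r29=11101 pc4: +16 =112
r30=11110 pc4: +16 =128
r31=11111 pc5: +32 =160
r32=100000 pc1: +2 =162
r33=100001 pc2: +4 =166
r34=100010 pc2: +4 =170
r35=100011 pc3: +8 =178
r36=100100 pc2: +4 =182
r37=100101 pc3: +8 =190
r38=100110 pc3: +8 =198
r39=100111 pc4: +16 =214
r40=101000 pc2: +4 =218
r41=101001 pc3: +8 =226
r42=101010 pc3: +8 =234
r43=101011 pc4: +16 =250
r44=101100 pc3: +8 =258
r45=101101 pc4: +16 =274
r46=101110 pc4: +16 =290
r47=101111 pc5: +32 =322
r48=110000 pc2: +4 =326
r49=110001 pc3: +8 =334
r50=110010 pc3: +8 =342
r51=110011 pc4: +16 =358
r52=110100 pc3: +8 =366
r53=110101 pc4: +16 =382
r54=110110 pc4: +16 =398
r55=110111 pc5: +32 =430
r56=111000 pc3: +8 =438
r57=111001 pc4: +16 =454
r58=111010 pc4: +16 =470
r59=111011 pc5: +32 =502
r60=111100 pc4: +16 =518
r61=111101 pc5: +32 =550
r62=111110 pc5: +32 =582
r63=111111 pc6: +64 =646
r64=1000000 pc1: +2 =648
r65=1000001 pc2: +4 =652
r66=1000010 pc2: +4 =656
r67=1000011 pc3: +8 =664
r68=1000100 pc2: +4 =668
r69=1000101 pc3: +8 =676
r70=1000110 pc3: +8 =684
r71=1000111 pc4: +16 =700
r72=1001000 pc2: +4 =704
r73=1001001 pc3: +8 =712
r74=1001010 pc3: +8 =720
r75=1001011 pc4: +16 =736
r76=1001100 pc3: +8 =744
r77=1001101 pc4: +16 =760
r78=1001110 pc4: +16 =776
r79=1001111 pc5: +32 =808
r80=1010000 pc2: +4 =812
r81=1010001 pc3: +8 =820
r82=1010010 pc3: +8 =828
r83=1010011 pc4: +16 =844
r84=1010100 pc3: +8 =852
r85=1010101 pc4: +16 =868
r86=1010110 pc4: +16 =884
r87=1010111 pc5: +32 =916
r88=1011000 pc3: +8 =924
r89=1011001 pc4: +16 =940
r90=1011010 pc4: +16 =956
r91=1011011 pc5: +32 =988
r92=1011100 pc4: +16 =1004
r93=1011101 pc5: +32 =1036
r94=1011110 pc5: +32 =1068
r95=1011111 pc6: +64 =1132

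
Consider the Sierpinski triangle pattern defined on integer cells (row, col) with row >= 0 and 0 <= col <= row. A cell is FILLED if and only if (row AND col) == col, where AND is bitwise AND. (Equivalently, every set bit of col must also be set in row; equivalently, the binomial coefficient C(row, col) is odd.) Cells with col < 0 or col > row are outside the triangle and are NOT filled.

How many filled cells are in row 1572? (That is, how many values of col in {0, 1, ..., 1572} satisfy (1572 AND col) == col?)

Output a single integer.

Answer: 16

Derivation:
1572 in binary = 11000100100
popcount(1572) = number of 1-bits in 11000100100 = 4
A col c satisfies (1572 AND c) == c iff every set bit of c is also set in 1572; each of the 4 set bits of 1572 can independently be on or off in c.
count = 2^4 = 16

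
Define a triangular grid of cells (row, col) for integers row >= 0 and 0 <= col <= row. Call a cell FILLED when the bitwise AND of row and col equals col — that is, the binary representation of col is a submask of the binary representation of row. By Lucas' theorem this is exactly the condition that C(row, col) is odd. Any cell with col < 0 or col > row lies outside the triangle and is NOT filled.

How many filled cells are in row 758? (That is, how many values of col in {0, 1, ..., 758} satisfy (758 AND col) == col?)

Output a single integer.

758 in binary = 1011110110
popcount(758) = number of 1-bits in 1011110110 = 7
A col c satisfies (758 AND c) == c iff every set bit of c is also set in 758; each of the 7 set bits of 758 can independently be on or off in c.
count = 2^7 = 128

Answer: 128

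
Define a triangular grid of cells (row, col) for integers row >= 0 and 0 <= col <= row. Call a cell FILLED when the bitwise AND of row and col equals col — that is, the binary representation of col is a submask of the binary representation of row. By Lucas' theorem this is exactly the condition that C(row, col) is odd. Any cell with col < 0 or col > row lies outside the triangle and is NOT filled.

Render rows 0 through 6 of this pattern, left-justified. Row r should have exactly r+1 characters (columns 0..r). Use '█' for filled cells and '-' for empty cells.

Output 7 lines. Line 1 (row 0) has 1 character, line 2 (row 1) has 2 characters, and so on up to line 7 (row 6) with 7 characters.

Answer: █
██
█-█
████
█---█
██--██
█-█-█-█

Derivation:
r0=0: █
r1=1: ██
r2=10: █-█
r3=11: ████
r4=100: █---█
r5=101: ██--██
r6=110: █-█-█-█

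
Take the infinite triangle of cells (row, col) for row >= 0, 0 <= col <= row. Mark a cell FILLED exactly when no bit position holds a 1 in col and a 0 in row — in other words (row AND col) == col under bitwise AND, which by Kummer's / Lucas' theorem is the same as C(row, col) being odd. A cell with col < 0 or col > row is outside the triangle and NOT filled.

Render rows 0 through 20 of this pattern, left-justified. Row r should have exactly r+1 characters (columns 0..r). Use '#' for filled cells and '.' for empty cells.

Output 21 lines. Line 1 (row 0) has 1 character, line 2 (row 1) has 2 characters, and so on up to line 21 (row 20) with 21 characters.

r0=0: #
r1=1: ##
r2=10: #.#
r3=11: ####
r4=100: #...#
r5=101: ##..##
r6=110: #.#.#.#
r7=111: ########
r8=1000: #.......#
r9=1001: ##......##
r10=1010: #.#.....#.#
r11=1011: ####....####
r12=1100: #...#...#...#
r13=1101: ##..##..##..##
r14=1110: #.#.#.#.#.#.#.#
r15=1111: ################
r16=10000: #...............#
r17=10001: ##..............##
r18=10010: #.#.............#.#
r19=10011: ####............####
r20=10100: #...#...........#...#

Answer: #
##
#.#
####
#...#
##..##
#.#.#.#
########
#.......#
##......##
#.#.....#.#
####....####
#...#...#...#
##..##..##..##
#.#.#.#.#.#.#.#
################
#...............#
##..............##
#.#.............#.#
####............####
#...#...........#...#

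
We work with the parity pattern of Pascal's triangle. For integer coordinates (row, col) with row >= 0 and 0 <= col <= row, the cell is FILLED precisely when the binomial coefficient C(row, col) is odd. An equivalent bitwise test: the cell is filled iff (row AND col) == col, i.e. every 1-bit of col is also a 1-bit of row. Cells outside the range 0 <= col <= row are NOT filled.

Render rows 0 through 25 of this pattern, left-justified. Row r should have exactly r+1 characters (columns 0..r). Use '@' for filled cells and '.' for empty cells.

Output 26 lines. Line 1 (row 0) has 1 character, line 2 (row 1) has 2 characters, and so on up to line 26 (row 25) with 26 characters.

Answer: @
@@
@.@
@@@@
@...@
@@..@@
@.@.@.@
@@@@@@@@
@.......@
@@......@@
@.@.....@.@
@@@@....@@@@
@...@...@...@
@@..@@..@@..@@
@.@.@.@.@.@.@.@
@@@@@@@@@@@@@@@@
@...............@
@@..............@@
@.@.............@.@
@@@@............@@@@
@...@...........@...@
@@..@@..........@@..@@
@.@.@.@.........@.@.@.@
@@@@@@@@........@@@@@@@@
@.......@.......@.......@
@@......@@......@@......@@

Derivation:
r0=0: @
r1=1: @@
r2=10: @.@
r3=11: @@@@
r4=100: @...@
r5=101: @@..@@
r6=110: @.@.@.@
r7=111: @@@@@@@@
r8=1000: @.......@
r9=1001: @@......@@
r10=1010: @.@.....@.@
r11=1011: @@@@....@@@@
r12=1100: @...@...@...@
r13=1101: @@..@@..@@..@@
r14=1110: @.@.@.@.@.@.@.@
r15=1111: @@@@@@@@@@@@@@@@
r16=10000: @...............@
r17=10001: @@..............@@
r18=10010: @.@.............@.@
r19=10011: @@@@............@@@@
r20=10100: @...@...........@...@
r21=10101: @@..@@..........@@..@@
r22=10110: @.@.@.@.........@.@.@.@
r23=10111: @@@@@@@@........@@@@@@@@
r24=11000: @.......@.......@.......@
r25=11001: @@......@@......@@......@@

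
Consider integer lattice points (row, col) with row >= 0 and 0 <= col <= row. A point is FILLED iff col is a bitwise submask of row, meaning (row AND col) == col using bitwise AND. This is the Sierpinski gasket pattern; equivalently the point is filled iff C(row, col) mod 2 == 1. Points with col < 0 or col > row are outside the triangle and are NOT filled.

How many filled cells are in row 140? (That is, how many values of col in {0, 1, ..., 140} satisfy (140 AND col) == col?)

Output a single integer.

140 in binary = 10001100
popcount(140) = number of 1-bits in 10001100 = 3
A col c satisfies (140 AND c) == c iff every set bit of c is also set in 140; each of the 3 set bits of 140 can independently be on or off in c.
count = 2^3 = 8

Answer: 8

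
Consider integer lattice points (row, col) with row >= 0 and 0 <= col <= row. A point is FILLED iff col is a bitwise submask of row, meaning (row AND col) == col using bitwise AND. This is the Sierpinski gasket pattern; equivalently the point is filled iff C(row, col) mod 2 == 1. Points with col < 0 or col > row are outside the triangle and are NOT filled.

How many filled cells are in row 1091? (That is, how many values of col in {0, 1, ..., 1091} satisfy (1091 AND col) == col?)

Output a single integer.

Answer: 16

Derivation:
1091 in binary = 10001000011
popcount(1091) = number of 1-bits in 10001000011 = 4
A col c satisfies (1091 AND c) == c iff every set bit of c is also set in 1091; each of the 4 set bits of 1091 can independently be on or off in c.
count = 2^4 = 16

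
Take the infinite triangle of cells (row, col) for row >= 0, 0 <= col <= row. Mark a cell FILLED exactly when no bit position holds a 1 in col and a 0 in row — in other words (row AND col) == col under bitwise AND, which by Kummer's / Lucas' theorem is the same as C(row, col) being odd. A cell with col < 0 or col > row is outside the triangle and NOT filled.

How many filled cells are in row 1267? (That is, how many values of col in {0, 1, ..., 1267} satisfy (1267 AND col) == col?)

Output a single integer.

1267 in binary = 10011110011
popcount(1267) = number of 1-bits in 10011110011 = 7
A col c satisfies (1267 AND c) == c iff every set bit of c is also set in 1267; each of the 7 set bits of 1267 can independently be on or off in c.
count = 2^7 = 128

Answer: 128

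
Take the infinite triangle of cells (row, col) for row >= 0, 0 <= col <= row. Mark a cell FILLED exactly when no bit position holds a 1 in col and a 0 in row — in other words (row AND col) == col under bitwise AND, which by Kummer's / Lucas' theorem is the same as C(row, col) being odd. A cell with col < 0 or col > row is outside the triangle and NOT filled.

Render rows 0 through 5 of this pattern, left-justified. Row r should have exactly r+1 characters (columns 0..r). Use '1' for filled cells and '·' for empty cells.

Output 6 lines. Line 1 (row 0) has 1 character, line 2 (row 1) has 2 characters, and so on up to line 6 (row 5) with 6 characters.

r0=0: 1
r1=1: 11
r2=10: 1·1
r3=11: 1111
r4=100: 1···1
r5=101: 11··11

Answer: 1
11
1·1
1111
1···1
11··11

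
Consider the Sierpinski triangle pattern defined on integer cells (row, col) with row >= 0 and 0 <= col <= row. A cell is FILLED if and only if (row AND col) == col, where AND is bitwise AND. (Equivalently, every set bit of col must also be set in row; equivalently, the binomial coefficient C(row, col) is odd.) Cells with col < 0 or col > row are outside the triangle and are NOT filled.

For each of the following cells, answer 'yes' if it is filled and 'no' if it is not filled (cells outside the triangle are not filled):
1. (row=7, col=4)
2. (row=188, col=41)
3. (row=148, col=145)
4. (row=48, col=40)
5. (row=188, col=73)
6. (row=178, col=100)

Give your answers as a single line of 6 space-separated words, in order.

Answer: yes no no no no no

Derivation:
(7,4): row=0b111, col=0b100, row AND col = 0b100 = 4; 4 == 4 -> filled
(188,41): row=0b10111100, col=0b101001, row AND col = 0b101000 = 40; 40 != 41 -> empty
(148,145): row=0b10010100, col=0b10010001, row AND col = 0b10010000 = 144; 144 != 145 -> empty
(48,40): row=0b110000, col=0b101000, row AND col = 0b100000 = 32; 32 != 40 -> empty
(188,73): row=0b10111100, col=0b1001001, row AND col = 0b1000 = 8; 8 != 73 -> empty
(178,100): row=0b10110010, col=0b1100100, row AND col = 0b100000 = 32; 32 != 100 -> empty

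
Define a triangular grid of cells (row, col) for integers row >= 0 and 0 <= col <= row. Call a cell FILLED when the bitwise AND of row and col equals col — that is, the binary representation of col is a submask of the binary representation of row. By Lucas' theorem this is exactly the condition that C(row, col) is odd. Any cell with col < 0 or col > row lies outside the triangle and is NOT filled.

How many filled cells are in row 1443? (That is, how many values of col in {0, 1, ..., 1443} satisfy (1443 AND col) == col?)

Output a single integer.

1443 in binary = 10110100011
popcount(1443) = number of 1-bits in 10110100011 = 6
A col c satisfies (1443 AND c) == c iff every set bit of c is also set in 1443; each of the 6 set bits of 1443 can independently be on or off in c.
count = 2^6 = 64

Answer: 64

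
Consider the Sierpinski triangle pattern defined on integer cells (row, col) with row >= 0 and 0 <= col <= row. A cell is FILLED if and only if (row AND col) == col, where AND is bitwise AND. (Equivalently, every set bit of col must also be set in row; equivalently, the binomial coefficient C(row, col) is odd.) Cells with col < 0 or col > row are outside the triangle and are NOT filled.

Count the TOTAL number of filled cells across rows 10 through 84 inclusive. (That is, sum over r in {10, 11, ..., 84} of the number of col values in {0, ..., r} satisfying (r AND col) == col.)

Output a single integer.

Answer: 902

Derivation:
r10=1010 pc2: +4 =4
r11=1011 pc3: +8 =12
r12=1100 pc2: +4 =16
r13=1101 pc3: +8 =24
r14=1110 pc3: +8 =32
r15=1111 pc4: +16 =48
r16=10000 pc1: +2 =50
r17=10001 pc2: +4 =54
r18=10010 pc2: +4 =58
r19=10011 pc3: +8 =66
r20=10100 pc2: +4 =70
r21=10101 pc3: +8 =78
r22=10110 pc3: +8 =86
r23=10111 pc4: +16 =102
r24=11000 pc2: +4 =106
r25=11001 pc3: +8 =114
r26=11010 pc3: +8 =122
r27=11011 pc4: +16 =138
r28=11100 pc3: +8 =146
r29=11101 pc4: +16 =162
r30=11110 pc4: +16 =178
r31=11111 pc5: +32 =210
r32=100000 pc1: +2 =212
r33=100001 pc2: +4 =216
r34=100010 pc2: +4 =220
r35=100011 pc3: +8 =228
r36=100100 pc2: +4 =232
r37=100101 pc3: +8 =240
r38=100110 pc3: +8 =248
r39=100111 pc4: +16 =264
r40=101000 pc2: +4 =268
r41=101001 pc3: +8 =276
r42=101010 pc3: +8 =284
r43=101011 pc4: +16 =300
r44=101100 pc3: +8 =308
r45=101101 pc4: +16 =324
r46=101110 pc4: +16 =340
r47=101111 pc5: +32 =372
r48=110000 pc2: +4 =376
r49=110001 pc3: +8 =384
r50=110010 pc3: +8 =392
r51=110011 pc4: +16 =408
r52=110100 pc3: +8 =416
r53=110101 pc4: +16 =432
r54=110110 pc4: +16 =448
r55=110111 pc5: +32 =480
r56=111000 pc3: +8 =488
r57=111001 pc4: +16 =504
r58=111010 pc4: +16 =520
r59=111011 pc5: +32 =552
r60=111100 pc4: +16 =568
r61=111101 pc5: +32 =600
r62=111110 pc5: +32 =632
r63=111111 pc6: +64 =696
r64=1000000 pc1: +2 =698
r65=1000001 pc2: +4 =702
r66=1000010 pc2: +4 =706
r67=1000011 pc3: +8 =714
r68=1000100 pc2: +4 =718
r69=1000101 pc3: +8 =726
r70=1000110 pc3: +8 =734
r71=1000111 pc4: +16 =750
r72=1001000 pc2: +4 =754
r73=1001001 pc3: +8 =762
r74=1001010 pc3: +8 =770
r75=1001011 pc4: +16 =786
r76=1001100 pc3: +8 =794
r77=1001101 pc4: +16 =810
r78=1001110 pc4: +16 =826
r79=1001111 pc5: +32 =858
r80=1010000 pc2: +4 =862
r81=1010001 pc3: +8 =870
r82=1010010 pc3: +8 =878
r83=1010011 pc4: +16 =894
r84=1010100 pc3: +8 =902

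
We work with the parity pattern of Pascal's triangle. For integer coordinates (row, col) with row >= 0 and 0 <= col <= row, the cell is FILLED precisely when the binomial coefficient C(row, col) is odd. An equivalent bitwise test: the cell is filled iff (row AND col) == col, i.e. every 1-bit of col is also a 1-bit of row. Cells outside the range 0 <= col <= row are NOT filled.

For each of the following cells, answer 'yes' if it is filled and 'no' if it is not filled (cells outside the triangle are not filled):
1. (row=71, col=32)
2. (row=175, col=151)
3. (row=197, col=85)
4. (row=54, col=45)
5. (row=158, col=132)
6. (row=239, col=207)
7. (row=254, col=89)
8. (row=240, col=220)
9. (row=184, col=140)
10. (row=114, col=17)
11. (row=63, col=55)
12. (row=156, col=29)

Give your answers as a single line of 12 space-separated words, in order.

Answer: no no no no yes yes no no no no yes no

Derivation:
(71,32): row=0b1000111, col=0b100000, row AND col = 0b0 = 0; 0 != 32 -> empty
(175,151): row=0b10101111, col=0b10010111, row AND col = 0b10000111 = 135; 135 != 151 -> empty
(197,85): row=0b11000101, col=0b1010101, row AND col = 0b1000101 = 69; 69 != 85 -> empty
(54,45): row=0b110110, col=0b101101, row AND col = 0b100100 = 36; 36 != 45 -> empty
(158,132): row=0b10011110, col=0b10000100, row AND col = 0b10000100 = 132; 132 == 132 -> filled
(239,207): row=0b11101111, col=0b11001111, row AND col = 0b11001111 = 207; 207 == 207 -> filled
(254,89): row=0b11111110, col=0b1011001, row AND col = 0b1011000 = 88; 88 != 89 -> empty
(240,220): row=0b11110000, col=0b11011100, row AND col = 0b11010000 = 208; 208 != 220 -> empty
(184,140): row=0b10111000, col=0b10001100, row AND col = 0b10001000 = 136; 136 != 140 -> empty
(114,17): row=0b1110010, col=0b10001, row AND col = 0b10000 = 16; 16 != 17 -> empty
(63,55): row=0b111111, col=0b110111, row AND col = 0b110111 = 55; 55 == 55 -> filled
(156,29): row=0b10011100, col=0b11101, row AND col = 0b11100 = 28; 28 != 29 -> empty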